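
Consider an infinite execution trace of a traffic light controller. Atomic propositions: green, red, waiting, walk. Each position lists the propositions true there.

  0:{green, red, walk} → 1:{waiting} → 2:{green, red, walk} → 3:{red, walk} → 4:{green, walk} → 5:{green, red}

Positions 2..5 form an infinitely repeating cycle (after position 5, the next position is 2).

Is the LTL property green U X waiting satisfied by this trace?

Walking from position 0: X waiting first holds at position 0, and green holds at every earlier position along the way, so green U X waiting holds.

Yes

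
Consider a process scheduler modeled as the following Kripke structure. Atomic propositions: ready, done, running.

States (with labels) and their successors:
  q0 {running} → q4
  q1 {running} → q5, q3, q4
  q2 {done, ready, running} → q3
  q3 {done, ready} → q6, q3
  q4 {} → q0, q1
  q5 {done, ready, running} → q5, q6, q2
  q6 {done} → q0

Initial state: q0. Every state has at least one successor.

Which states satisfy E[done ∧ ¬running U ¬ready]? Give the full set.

States satisfying done ∧ ¬running: {q3, q6}.
States satisfying ¬ready: {q0, q1, q4, q6}.
States satisfying E[done ∧ ¬running U ¬ready]: {q0, q1, q3, q4, q6}.

{q0, q1, q3, q4, q6}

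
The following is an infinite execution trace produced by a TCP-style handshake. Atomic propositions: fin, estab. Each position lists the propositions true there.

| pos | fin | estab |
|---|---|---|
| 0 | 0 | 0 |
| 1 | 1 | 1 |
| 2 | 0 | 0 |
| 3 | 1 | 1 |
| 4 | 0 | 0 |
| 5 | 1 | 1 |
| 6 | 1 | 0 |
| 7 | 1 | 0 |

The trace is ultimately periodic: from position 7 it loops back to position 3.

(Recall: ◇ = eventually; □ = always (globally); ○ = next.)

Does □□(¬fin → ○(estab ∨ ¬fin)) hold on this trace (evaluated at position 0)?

Yes

□(¬fin → ○(estab ∨ ¬fin)) holds at every position 0..7, and those are all positions ever visited, so □□(¬fin → ○(estab ∨ ¬fin)) holds.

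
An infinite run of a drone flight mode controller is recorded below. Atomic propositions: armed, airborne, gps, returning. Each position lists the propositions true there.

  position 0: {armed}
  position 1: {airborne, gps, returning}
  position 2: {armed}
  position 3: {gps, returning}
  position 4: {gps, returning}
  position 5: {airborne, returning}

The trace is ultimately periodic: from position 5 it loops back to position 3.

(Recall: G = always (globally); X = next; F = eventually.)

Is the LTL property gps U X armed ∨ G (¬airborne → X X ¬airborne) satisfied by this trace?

Walking from position 0: at position 0, X armed has not yet held and gps fails, so gps U X armed is false.
¬airborne → X X ¬airborne must hold at every position from 0 onward. It fails at position 3, so G (¬airborne → X X ¬airborne) is false.
Positions where ¬airborne holds: 0, 2, 3, 4.
Check X X ¬airborne at each: 0→ok, 2→ok, 3→fails, 4→ok.
At position 0: gps U X armed is false; G (¬airborne → X X ¬airborne) is false; so gps U X armed ∨ G (¬airborne → X X ¬airborne) is false.

No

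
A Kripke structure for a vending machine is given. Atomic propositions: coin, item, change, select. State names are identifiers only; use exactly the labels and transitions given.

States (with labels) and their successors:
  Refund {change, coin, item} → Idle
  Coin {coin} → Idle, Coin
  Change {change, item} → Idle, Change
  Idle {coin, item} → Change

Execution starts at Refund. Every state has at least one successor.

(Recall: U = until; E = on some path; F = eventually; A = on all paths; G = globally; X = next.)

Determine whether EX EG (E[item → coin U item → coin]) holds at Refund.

States satisfying EG (E[item → coin U item → coin]): {Coin}.
States satisfying EX EG (E[item → coin U item → coin]): {Coin}.
No suitable path/successor from Refund witnesses the formula.
Refund ∉ Sat(EX EG (E[item → coin U item → coin])).

No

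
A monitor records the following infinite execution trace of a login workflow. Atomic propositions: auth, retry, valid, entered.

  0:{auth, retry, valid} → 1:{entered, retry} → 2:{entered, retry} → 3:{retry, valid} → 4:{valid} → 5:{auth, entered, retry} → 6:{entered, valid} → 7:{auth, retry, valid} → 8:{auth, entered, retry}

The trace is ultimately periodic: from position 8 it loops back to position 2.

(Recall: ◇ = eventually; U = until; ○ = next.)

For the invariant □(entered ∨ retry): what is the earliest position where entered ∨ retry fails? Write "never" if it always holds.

Check entered ∨ retry at each position in order: 0 ✓, 1 ✓, 2 ✓, 3 ✓.
At position 4 the labels are {valid}, so entered ∨ retry is false there. This is the first violation.

4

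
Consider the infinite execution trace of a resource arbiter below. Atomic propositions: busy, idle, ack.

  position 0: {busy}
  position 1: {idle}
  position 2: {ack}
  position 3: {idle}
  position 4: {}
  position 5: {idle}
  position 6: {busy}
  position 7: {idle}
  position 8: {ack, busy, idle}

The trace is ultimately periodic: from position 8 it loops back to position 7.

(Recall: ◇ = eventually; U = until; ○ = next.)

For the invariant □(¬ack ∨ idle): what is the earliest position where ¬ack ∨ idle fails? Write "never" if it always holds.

2

Check ¬ack ∨ idle at each position in order: 0 ✓, 1 ✓.
At position 2 the labels are {ack}, so ¬ack ∨ idle is false there. This is the first violation.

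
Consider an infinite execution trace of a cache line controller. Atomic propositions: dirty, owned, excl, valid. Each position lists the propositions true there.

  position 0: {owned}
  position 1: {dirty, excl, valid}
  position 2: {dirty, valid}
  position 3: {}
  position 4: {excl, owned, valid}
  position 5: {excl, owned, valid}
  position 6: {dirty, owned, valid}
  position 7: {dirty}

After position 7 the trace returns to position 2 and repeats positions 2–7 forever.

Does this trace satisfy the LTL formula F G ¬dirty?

G ¬dirty is false at every position 0..7, so it never becomes true and F G ¬dirty fails.

Violated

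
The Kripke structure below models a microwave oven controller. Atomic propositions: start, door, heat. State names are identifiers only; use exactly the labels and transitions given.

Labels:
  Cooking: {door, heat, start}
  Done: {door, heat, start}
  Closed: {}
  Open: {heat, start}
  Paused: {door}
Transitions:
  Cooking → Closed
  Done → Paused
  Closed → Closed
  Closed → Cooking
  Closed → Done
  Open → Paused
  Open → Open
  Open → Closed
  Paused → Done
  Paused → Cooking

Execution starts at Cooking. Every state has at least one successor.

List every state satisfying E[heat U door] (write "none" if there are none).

States satisfying heat: {Cooking, Done, Open}.
States satisfying door: {Cooking, Done, Paused}.
States satisfying E[heat U door]: {Cooking, Done, Open, Paused}.

{Cooking, Done, Open, Paused}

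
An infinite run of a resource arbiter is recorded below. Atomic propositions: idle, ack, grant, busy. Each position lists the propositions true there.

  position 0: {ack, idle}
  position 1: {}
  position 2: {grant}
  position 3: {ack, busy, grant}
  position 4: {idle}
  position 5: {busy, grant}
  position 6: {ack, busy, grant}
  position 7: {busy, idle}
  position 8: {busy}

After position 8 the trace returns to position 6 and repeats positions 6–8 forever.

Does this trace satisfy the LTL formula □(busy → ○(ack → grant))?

busy → ○(ack → grant) holds at every position 0..8, and those are all positions ever visited, so □(busy → ○(ack → grant)) holds.
Positions where busy holds: 3, 5, 6, 7, 8.
Check ○(ack → grant) at each: 3→ok, 5→ok, 6→ok, 7→ok, 8→ok.

Satisfied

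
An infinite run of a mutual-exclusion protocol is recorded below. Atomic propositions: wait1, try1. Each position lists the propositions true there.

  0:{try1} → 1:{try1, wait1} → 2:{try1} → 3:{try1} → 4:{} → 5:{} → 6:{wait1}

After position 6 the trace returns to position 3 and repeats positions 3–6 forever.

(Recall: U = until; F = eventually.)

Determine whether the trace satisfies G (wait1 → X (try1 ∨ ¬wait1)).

wait1 → X (try1 ∨ ¬wait1) holds at every position 0..6, and those are all positions ever visited, so G (wait1 → X (try1 ∨ ¬wait1)) holds.
Positions where wait1 holds: 1, 6.
Check X (try1 ∨ ¬wait1) at each: 1→ok, 6→ok.

Satisfied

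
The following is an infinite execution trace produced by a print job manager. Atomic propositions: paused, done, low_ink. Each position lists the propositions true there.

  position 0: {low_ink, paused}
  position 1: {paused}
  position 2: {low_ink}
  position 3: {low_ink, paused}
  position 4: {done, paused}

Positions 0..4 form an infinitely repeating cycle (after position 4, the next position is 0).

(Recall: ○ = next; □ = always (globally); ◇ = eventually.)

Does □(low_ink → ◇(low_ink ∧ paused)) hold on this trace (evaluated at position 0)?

Yes

low_ink → ◇(low_ink ∧ paused) holds at every position 0..4, and those are all positions ever visited, so □(low_ink → ◇(low_ink ∧ paused)) holds.
Positions where low_ink holds: 0, 2, 3.
Check ◇(low_ink ∧ paused) at each: 0→ok, 2→ok, 3→ok.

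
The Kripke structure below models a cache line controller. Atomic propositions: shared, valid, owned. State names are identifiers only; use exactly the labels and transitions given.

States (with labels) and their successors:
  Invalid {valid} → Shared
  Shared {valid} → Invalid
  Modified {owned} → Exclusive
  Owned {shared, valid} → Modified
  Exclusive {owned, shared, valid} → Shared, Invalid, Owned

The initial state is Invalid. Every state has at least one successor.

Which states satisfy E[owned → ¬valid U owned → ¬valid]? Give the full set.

{Invalid, Shared, Modified, Owned}

States satisfying owned → ¬valid: {Invalid, Shared, Modified, Owned}.
States satisfying E[owned → ¬valid U owned → ¬valid]: {Invalid, Shared, Modified, Owned}.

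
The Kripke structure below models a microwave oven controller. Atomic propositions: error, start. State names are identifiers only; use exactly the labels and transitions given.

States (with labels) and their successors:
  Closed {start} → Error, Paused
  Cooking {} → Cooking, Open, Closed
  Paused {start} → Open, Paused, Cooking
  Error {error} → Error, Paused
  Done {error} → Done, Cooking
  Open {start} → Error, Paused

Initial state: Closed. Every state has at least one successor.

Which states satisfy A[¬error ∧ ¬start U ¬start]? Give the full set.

States satisfying ¬error ∧ ¬start: {Cooking}.
States satisfying ¬start: {Cooking, Error, Done}.
States satisfying A[¬error ∧ ¬start U ¬start]: {Cooking, Error, Done}.

{Cooking, Error, Done}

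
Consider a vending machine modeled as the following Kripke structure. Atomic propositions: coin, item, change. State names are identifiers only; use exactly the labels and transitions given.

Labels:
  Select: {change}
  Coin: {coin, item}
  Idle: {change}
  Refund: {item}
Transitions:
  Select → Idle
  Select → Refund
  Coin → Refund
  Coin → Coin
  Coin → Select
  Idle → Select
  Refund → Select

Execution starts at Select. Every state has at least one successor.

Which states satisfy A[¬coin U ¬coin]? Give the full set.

{Select, Idle, Refund}

States satisfying ¬coin: {Select, Idle, Refund}.
States satisfying A[¬coin U ¬coin]: {Select, Idle, Refund}.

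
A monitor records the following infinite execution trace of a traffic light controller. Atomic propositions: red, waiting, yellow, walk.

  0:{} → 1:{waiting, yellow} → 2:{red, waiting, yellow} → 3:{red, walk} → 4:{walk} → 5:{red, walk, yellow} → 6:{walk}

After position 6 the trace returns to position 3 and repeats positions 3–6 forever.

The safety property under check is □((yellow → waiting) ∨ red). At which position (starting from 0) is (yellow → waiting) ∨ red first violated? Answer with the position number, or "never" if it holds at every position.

never

(yellow → waiting) ∨ red holds at every position 0..6, and those are all the positions the trace ever visits, so the invariant □((yellow → waiting) ∨ red) is never violated.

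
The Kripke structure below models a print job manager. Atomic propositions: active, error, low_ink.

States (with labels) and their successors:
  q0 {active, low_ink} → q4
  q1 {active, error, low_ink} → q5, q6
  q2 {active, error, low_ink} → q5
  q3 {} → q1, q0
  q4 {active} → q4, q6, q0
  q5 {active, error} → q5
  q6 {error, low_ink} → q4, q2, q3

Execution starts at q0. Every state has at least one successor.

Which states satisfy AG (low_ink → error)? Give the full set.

{q2, q5}

States satisfying low_ink → error: {q1, q2, q3, q4, q5, q6}.
States satisfying AG (low_ink → error): {q2, q5}.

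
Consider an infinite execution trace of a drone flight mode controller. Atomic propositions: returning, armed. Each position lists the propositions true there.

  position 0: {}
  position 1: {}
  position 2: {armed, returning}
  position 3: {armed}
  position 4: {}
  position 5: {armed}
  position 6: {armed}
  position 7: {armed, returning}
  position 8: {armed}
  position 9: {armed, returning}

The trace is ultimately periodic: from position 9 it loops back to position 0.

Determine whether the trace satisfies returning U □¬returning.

No

Walking from position 0: at position 0, □¬returning has not yet held and returning fails, so returning U □¬returning is false.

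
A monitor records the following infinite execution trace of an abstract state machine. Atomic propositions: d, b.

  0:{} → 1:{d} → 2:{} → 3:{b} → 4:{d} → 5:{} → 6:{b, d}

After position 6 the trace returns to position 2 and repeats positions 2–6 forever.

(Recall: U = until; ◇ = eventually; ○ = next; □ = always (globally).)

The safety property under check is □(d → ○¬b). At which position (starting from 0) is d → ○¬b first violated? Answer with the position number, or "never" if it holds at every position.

d → ○¬b holds at every position 0..6, and those are all the positions the trace ever visits, so the invariant □(d → ○¬b) is never violated.

never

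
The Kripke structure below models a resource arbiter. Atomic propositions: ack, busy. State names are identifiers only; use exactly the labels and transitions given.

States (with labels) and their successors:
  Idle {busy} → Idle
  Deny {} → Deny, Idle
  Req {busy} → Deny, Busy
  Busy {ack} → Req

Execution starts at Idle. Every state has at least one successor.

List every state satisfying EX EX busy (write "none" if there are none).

States satisfying EX busy: {Idle, Deny, Busy}.
States satisfying EX EX busy: {Idle, Deny, Req}.

{Idle, Deny, Req}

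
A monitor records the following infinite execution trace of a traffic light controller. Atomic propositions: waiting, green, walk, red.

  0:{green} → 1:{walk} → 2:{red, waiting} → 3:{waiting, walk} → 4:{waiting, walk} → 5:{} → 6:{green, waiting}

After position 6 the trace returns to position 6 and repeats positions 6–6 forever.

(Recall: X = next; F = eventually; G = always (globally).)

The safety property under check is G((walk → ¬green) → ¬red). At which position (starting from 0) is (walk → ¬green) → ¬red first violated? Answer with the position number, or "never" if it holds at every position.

Check (walk → ¬green) → ¬red at each position in order: 0 ✓, 1 ✓.
At position 2 the labels are {red, waiting}, so (walk → ¬green) → ¬red is false there. This is the first violation.

2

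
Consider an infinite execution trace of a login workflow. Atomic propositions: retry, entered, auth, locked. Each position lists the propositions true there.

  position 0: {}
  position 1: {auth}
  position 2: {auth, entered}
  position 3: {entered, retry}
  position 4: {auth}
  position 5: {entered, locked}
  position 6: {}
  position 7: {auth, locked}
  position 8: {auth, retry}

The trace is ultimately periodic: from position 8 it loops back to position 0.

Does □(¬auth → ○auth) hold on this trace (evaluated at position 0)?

¬auth → ○auth must hold at every position from 0 onward. It fails at position 5, so □(¬auth → ○auth) is false.
Positions where ¬auth holds: 0, 3, 5, 6.
Check ○auth at each: 0→ok, 3→ok, 5→fails, 6→ok.

Violated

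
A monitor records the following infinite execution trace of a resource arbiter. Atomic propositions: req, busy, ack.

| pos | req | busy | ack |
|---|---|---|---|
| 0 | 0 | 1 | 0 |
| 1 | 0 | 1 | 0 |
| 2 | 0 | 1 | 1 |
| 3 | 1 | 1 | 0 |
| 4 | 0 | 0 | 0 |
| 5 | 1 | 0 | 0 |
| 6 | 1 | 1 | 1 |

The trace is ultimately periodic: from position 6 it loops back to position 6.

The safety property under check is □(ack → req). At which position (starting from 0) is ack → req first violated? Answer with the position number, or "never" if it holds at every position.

2

Check ack → req at each position in order: 0 ✓, 1 ✓.
At position 2 the labels are {ack, busy}, so ack → req is false there. This is the first violation.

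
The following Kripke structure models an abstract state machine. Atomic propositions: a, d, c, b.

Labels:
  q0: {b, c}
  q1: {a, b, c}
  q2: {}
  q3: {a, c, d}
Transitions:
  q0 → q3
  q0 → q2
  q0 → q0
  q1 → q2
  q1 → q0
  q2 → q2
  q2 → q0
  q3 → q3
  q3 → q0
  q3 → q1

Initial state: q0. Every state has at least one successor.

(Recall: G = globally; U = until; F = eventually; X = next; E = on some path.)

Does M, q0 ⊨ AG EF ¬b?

States satisfying EF ¬b: {q0, q1, q2, q3}.
States satisfying AG EF ¬b: {q0, q1, q2, q3}.
Every state reachable from q0 satisfies EF ¬b.
q0 ∈ Sat(AG EF ¬b).

Satisfied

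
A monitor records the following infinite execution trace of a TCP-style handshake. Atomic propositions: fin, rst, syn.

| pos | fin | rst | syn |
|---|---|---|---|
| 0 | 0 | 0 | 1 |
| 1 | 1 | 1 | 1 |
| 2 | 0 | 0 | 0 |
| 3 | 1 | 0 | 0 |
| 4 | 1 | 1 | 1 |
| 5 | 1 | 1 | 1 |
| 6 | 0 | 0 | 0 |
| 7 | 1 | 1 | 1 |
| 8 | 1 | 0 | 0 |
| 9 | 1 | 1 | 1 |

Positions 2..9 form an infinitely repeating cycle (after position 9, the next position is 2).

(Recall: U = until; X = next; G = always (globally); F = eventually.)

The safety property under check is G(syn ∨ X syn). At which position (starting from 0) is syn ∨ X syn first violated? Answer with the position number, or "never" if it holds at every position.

2

Check syn ∨ X syn at each position in order: 0 ✓, 1 ✓.
At position 2 the labels are {} and the next position 3 has {fin}, so syn ∨ X syn is false there. This is the first violation.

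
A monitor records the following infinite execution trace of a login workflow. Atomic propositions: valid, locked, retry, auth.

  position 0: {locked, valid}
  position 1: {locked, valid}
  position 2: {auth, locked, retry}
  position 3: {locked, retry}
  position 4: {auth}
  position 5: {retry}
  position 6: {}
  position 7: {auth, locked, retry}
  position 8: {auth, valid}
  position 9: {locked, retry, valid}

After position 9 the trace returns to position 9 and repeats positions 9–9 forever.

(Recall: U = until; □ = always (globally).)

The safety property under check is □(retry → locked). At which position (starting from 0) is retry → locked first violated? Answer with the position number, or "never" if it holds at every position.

Check retry → locked at each position in order: 0 ✓, 1 ✓, 2 ✓, 3 ✓, 4 ✓.
At position 5 the labels are {retry}, so retry → locked is false there. This is the first violation.

5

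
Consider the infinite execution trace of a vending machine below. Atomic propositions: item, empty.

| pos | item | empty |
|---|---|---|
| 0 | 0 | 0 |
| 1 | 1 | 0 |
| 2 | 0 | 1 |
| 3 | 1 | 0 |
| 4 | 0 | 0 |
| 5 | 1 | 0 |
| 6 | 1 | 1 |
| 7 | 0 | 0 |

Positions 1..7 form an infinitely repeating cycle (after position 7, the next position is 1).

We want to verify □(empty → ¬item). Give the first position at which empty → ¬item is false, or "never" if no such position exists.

Check empty → ¬item at each position in order: 0 ✓, 1 ✓, 2 ✓, 3 ✓, 4 ✓, 5 ✓.
At position 6 the labels are {empty, item}, so empty → ¬item is false there. This is the first violation.

6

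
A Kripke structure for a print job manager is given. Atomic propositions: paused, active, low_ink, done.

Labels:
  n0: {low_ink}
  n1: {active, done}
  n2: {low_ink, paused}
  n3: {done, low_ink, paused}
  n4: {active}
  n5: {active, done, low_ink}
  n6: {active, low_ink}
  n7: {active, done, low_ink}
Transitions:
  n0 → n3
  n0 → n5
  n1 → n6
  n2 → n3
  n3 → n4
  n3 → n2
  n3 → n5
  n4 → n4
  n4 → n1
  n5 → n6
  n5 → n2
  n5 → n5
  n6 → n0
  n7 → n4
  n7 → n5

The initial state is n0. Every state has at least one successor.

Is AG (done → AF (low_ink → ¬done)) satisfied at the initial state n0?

States satisfying done → AF (low_ink → ¬done): {n0, n1, n2, n4, n6}.
States satisfying AG (done → AF (low_ink → ¬done)): ∅.
n3 is reachable from n0 and violates done → AF (low_ink → ¬done), so AG fails at n0.
n0 ∉ Sat(AG (done → AF (low_ink → ¬done))).

No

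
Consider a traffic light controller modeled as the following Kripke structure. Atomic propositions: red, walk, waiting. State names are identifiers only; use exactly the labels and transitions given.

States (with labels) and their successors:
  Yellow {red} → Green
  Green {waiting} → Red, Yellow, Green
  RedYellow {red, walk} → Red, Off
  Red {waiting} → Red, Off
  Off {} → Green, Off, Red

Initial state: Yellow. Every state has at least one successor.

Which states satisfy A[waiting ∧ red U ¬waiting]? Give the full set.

States satisfying waiting ∧ red: ∅.
States satisfying ¬waiting: {Yellow, RedYellow, Off}.
States satisfying A[waiting ∧ red U ¬waiting]: {Yellow, RedYellow, Off}.

{Yellow, RedYellow, Off}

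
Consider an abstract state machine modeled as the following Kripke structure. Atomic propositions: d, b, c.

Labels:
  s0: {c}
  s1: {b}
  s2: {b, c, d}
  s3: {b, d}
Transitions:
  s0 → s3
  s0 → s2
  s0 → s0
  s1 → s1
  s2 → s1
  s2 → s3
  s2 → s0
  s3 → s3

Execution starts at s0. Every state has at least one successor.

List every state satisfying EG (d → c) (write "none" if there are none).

{s0, s1, s2}

States satisfying d → c: {s0, s1, s2}.
States satisfying EG (d → c): {s0, s1, s2}.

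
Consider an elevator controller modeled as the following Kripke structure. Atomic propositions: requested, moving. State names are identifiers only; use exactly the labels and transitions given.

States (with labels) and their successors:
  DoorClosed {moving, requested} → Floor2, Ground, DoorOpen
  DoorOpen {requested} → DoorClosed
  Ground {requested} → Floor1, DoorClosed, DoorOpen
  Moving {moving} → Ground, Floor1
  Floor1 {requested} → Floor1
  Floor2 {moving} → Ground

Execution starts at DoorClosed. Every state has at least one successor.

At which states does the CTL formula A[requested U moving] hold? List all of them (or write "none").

{DoorClosed, DoorOpen, Moving, Floor2}

States satisfying requested: {DoorClosed, DoorOpen, Ground, Floor1}.
States satisfying moving: {DoorClosed, Moving, Floor2}.
States satisfying A[requested U moving]: {DoorClosed, DoorOpen, Moving, Floor2}.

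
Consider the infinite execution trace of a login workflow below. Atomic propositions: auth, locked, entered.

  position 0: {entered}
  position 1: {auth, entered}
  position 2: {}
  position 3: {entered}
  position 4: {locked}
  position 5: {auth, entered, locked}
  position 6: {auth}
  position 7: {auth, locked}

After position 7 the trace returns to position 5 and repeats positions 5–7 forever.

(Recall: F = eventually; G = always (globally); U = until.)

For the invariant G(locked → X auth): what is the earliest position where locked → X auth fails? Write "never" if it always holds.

locked → X auth holds at every position 0..7, and those are all the positions the trace ever visits, so the invariant G(locked → X auth) is never violated.

never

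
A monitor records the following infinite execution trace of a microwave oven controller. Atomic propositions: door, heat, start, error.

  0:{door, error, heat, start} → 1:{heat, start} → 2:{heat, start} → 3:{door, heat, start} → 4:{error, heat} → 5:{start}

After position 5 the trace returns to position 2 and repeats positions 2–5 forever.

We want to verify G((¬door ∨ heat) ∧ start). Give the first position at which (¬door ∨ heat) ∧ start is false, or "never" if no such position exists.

4

Check (¬door ∨ heat) ∧ start at each position in order: 0 ✓, 1 ✓, 2 ✓, 3 ✓.
At position 4 the labels are {error, heat}, so (¬door ∨ heat) ∧ start is false there. This is the first violation.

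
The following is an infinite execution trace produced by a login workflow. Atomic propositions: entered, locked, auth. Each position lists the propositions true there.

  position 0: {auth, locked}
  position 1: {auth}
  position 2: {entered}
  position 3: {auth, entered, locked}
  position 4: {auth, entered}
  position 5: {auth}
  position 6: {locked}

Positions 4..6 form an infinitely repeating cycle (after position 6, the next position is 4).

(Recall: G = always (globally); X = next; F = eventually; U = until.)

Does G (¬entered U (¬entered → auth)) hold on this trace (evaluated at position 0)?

¬entered U (¬entered → auth) holds at every position 0..6, and those are all positions ever visited, so G (¬entered U (¬entered → auth)) holds.

Holds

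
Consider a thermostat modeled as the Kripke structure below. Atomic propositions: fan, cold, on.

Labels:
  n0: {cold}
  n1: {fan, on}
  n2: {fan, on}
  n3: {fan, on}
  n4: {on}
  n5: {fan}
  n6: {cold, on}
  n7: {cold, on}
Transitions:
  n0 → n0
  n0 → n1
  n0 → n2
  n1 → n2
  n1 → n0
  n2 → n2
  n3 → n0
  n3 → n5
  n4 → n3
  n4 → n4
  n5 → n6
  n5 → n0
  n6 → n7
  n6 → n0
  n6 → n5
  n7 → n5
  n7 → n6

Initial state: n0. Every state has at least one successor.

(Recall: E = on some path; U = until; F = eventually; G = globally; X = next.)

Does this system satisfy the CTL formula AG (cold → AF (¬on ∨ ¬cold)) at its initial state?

Holds

States satisfying cold → AF (¬on ∨ ¬cold): {n0, n1, n2, n3, n4, n5}.
States satisfying AG (cold → AF (¬on ∨ ¬cold)): {n0, n1, n2}.
Every state reachable from n0 satisfies cold → AF (¬on ∨ ¬cold).
n0 ∈ Sat(AG (cold → AF (¬on ∨ ¬cold))).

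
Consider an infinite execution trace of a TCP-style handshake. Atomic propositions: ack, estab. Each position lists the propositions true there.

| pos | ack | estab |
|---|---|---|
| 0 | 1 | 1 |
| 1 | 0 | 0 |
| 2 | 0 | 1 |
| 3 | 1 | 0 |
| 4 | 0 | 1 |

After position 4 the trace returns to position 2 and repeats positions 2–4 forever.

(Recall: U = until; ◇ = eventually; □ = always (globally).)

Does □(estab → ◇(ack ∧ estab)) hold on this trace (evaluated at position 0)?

No

estab → ◇(ack ∧ estab) must hold at every position from 0 onward. It fails at position 2, so □(estab → ◇(ack ∧ estab)) is false.
Positions where estab holds: 0, 2, 4.
Check ◇(ack ∧ estab) at each: 0→ok, 2→fails, 4→fails.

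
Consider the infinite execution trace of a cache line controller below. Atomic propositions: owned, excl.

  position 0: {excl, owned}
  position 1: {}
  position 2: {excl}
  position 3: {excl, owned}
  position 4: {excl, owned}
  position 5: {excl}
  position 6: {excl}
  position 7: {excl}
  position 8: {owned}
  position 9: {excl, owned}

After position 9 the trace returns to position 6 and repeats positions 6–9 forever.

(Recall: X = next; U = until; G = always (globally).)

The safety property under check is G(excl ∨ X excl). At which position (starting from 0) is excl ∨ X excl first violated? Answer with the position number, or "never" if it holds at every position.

never

excl ∨ X excl holds at every position 0..9, and those are all the positions the trace ever visits, so the invariant G(excl ∨ X excl) is never violated.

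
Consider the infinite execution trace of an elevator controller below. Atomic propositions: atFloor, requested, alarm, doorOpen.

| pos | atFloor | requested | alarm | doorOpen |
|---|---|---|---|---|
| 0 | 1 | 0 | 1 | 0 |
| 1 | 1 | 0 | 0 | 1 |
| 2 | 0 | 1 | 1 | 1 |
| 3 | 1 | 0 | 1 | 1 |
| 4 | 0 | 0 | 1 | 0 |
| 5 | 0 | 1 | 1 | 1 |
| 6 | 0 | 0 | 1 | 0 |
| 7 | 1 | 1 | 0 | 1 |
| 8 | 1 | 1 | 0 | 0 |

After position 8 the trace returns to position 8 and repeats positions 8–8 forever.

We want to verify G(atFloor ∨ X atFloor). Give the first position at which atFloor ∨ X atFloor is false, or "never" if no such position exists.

4

Check atFloor ∨ X atFloor at each position in order: 0 ✓, 1 ✓, 2 ✓, 3 ✓.
At position 4 the labels are {alarm} and the next position 5 has {alarm, doorOpen, requested}, so atFloor ∨ X atFloor is false there. This is the first violation.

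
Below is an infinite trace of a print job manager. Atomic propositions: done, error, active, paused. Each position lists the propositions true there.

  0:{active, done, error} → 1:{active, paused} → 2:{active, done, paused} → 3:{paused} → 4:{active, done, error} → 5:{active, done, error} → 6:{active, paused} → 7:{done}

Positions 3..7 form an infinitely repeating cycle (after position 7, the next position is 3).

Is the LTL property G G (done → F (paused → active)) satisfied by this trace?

Yes

G (done → F (paused → active)) holds at every position 0..7, and those are all positions ever visited, so G G (done → F (paused → active)) holds.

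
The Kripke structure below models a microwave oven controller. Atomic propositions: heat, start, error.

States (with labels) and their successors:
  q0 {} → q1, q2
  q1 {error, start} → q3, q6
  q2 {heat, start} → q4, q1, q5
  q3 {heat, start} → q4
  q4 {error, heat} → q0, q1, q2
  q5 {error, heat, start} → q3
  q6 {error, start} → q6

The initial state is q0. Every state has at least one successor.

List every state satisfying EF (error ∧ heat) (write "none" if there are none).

{q0, q1, q2, q3, q4, q5}

States satisfying error ∧ heat: {q4, q5}.
States satisfying EF (error ∧ heat): {q0, q1, q2, q3, q4, q5}.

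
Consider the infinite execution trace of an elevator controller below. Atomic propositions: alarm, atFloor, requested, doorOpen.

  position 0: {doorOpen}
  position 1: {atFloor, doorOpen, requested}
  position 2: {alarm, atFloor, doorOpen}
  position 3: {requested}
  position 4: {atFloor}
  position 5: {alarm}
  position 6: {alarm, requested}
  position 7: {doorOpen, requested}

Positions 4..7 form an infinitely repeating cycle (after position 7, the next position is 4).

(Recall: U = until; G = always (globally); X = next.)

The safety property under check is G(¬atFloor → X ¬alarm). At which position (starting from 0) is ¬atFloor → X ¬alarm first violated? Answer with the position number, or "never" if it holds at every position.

Check ¬atFloor → X ¬alarm at each position in order: 0 ✓, 1 ✓, 2 ✓, 3 ✓, 4 ✓.
At position 5 the labels are {alarm} and the next position 6 has {alarm, requested}, so ¬atFloor → X ¬alarm is false there. This is the first violation.

5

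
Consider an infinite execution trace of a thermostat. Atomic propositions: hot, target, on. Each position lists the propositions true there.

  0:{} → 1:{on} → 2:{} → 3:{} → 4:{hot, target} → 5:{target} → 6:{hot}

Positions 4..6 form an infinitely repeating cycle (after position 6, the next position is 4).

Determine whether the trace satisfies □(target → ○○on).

Does not hold

target → ○○on must hold at every position from 0 onward. It fails at position 4, so □(target → ○○on) is false.
Positions where target holds: 4, 5.
Check ○○on at each: 4→fails, 5→fails.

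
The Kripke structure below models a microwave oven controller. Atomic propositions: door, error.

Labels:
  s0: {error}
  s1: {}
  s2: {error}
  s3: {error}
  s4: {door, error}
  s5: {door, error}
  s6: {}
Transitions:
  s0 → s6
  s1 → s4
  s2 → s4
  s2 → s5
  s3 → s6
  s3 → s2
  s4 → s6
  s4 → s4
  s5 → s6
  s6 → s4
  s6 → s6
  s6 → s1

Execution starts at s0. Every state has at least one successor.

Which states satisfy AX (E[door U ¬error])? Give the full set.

States satisfying E[door U ¬error]: {s1, s4, s5, s6}.
States satisfying AX (E[door U ¬error]): {s0, s1, s2, s4, s5, s6}.

{s0, s1, s2, s4, s5, s6}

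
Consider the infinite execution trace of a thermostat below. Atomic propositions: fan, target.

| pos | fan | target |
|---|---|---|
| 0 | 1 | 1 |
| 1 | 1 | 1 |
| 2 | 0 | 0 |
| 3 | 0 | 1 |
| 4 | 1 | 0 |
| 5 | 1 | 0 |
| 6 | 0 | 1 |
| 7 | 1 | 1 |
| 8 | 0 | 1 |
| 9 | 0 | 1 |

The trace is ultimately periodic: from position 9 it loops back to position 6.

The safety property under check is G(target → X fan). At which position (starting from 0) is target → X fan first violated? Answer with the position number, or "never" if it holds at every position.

1

Check target → X fan at each position in order: 0 ✓.
At position 1 the labels are {fan, target} and the next position 2 has {}, so target → X fan is false there. This is the first violation.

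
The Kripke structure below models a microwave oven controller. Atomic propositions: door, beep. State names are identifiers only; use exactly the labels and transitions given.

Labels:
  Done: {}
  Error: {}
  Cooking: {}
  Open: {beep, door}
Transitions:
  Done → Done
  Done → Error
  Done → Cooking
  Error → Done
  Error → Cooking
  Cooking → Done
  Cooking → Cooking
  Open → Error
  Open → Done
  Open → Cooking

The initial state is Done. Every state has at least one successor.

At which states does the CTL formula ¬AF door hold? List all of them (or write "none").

States satisfying door: {Open}.
States satisfying AF door: {Open}.
States satisfying ¬AF door: {Done, Error, Cooking}.

{Done, Error, Cooking}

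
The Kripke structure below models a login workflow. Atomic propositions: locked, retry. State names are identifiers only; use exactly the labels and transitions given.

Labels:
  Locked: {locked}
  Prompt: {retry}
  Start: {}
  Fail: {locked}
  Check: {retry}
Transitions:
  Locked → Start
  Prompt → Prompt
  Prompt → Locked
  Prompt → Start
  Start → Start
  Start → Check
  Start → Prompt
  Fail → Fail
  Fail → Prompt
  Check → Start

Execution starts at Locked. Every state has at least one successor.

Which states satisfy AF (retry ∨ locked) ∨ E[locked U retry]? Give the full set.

States satisfying retry ∨ locked: {Locked, Prompt, Fail, Check}.
States satisfying AF (retry ∨ locked): {Locked, Prompt, Fail, Check}.
States satisfying locked: {Locked, Fail}.
States satisfying retry: {Prompt, Check}.
States satisfying E[locked U retry]: {Prompt, Fail, Check}.
States satisfying AF (retry ∨ locked) ∨ E[locked U retry]: {Locked, Prompt, Fail, Check}.

{Locked, Prompt, Fail, Check}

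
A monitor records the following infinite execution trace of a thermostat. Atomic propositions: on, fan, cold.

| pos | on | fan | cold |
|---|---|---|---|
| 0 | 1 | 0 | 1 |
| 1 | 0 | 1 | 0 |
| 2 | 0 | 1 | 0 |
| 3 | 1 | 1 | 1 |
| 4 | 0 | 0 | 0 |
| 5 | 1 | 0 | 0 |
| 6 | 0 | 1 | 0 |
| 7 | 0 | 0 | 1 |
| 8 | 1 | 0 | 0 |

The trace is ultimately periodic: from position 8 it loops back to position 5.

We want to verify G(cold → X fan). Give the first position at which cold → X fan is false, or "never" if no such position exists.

Check cold → X fan at each position in order: 0 ✓, 1 ✓, 2 ✓.
At position 3 the labels are {cold, fan, on} and the next position 4 has {}, so cold → X fan is false there. This is the first violation.

3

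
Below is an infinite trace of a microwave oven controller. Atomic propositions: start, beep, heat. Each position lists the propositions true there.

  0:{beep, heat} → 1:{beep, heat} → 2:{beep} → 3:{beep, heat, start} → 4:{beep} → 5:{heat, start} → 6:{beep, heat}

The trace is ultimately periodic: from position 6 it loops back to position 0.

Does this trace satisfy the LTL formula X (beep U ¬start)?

Satisfied

The position after 0 is 1; beep U ¬start is true there.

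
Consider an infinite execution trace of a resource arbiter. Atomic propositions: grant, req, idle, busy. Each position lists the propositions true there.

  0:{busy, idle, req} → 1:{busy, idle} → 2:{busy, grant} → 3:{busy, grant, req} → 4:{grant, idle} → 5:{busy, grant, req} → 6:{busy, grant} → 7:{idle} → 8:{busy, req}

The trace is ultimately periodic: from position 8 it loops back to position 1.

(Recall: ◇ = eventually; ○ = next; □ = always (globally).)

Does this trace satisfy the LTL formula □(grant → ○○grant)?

grant → ○○grant must hold at every position from 0 onward. It fails at position 5, so □(grant → ○○grant) is false.
Positions where grant holds: 2, 3, 4, 5, 6.
Check ○○grant at each: 2→ok, 3→ok, 4→ok, 5→fails, 6→fails.

No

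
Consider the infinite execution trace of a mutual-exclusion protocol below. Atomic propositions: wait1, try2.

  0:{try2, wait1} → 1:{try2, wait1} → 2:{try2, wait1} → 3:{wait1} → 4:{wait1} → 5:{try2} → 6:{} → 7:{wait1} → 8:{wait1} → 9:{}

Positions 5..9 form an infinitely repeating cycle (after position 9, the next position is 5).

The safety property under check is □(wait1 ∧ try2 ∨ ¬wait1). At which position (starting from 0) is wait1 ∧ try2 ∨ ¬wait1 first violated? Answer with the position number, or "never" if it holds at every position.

Check wait1 ∧ try2 ∨ ¬wait1 at each position in order: 0 ✓, 1 ✓, 2 ✓.
At position 3 the labels are {wait1}, so wait1 ∧ try2 ∨ ¬wait1 is false there. This is the first violation.

3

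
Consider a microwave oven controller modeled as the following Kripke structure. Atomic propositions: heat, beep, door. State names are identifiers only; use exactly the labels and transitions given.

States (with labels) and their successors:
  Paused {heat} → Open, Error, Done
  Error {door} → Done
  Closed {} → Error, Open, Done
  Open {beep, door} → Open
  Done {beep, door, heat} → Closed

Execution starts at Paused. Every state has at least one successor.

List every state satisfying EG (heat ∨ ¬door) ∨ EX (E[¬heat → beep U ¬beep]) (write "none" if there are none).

{Paused, Error, Closed, Done}

States satisfying heat ∨ ¬door: {Paused, Closed, Done}.
States satisfying EG (heat ∨ ¬door): {Paused, Closed, Done}.
States satisfying E[¬heat → beep U ¬beep]: {Paused, Error, Closed, Done}.
States satisfying EX (E[¬heat → beep U ¬beep]): {Paused, Error, Closed, Done}.
States satisfying EG (heat ∨ ¬door) ∨ EX (E[¬heat → beep U ¬beep]): {Paused, Error, Closed, Done}.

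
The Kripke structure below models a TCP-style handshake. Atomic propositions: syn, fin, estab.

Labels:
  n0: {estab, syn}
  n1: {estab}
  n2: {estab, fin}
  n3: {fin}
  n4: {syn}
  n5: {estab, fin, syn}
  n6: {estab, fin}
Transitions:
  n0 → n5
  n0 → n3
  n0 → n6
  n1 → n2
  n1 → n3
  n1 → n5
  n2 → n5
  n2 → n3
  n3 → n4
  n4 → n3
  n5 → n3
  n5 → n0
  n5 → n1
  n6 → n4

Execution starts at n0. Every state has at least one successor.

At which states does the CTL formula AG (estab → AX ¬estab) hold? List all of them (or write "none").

States satisfying estab → AX ¬estab: {n3, n4, n6}.
States satisfying AG (estab → AX ¬estab): {n3, n4, n6}.

{n3, n4, n6}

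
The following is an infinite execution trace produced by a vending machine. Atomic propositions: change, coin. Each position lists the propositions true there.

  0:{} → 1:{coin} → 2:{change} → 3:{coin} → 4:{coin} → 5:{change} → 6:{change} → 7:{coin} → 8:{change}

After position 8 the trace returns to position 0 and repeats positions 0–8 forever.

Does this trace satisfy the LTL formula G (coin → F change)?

coin → F change holds at every position 0..8, and those are all positions ever visited, so G (coin → F change) holds.
Positions where coin holds: 1, 3, 4, 7.
Check F change at each: 1→ok, 3→ok, 4→ok, 7→ok.

Holds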